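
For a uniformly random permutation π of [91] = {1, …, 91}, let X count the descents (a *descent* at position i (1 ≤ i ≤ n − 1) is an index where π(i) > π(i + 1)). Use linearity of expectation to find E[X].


Write X = Σ X_I over i = 1, …, 90, with X_I the indicator of one descent.
There are 90 indicators.
For each fixed i, the pair (π(i), π(i+1)) is a uniformly random ordered pair of distinct values from {1, …, 91}; by symmetry P[π(i) > π(i+1)] = 1/2.
By linearity: E[X] = 90 · (1/2) = (91 − 1) · (1/2) = 45 ≈ 45.0000.

E[X] = 45 = 45.0000.


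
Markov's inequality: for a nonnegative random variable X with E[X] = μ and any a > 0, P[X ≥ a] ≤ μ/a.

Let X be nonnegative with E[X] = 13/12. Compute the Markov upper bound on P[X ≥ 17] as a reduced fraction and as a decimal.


μ = E[X] = 13/12, a = 17.
Markov: P[X ≥ 17] ≤ μ/a = (13/12)/17 = 13/204.
Numerically: ≈ 0.06373.
(Since a = 17 > μ = 1.08333, the bound 13/204 is < 1 and informative.)

P[X ≥ 17] ≤ 13/204 ≈ 0.06373.


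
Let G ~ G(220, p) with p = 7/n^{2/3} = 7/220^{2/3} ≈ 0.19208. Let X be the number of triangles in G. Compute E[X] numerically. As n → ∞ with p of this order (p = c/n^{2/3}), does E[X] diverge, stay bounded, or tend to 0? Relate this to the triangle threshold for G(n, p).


Number of potential triangles: C(220, 3) = 1750540.
Each occurs with probability p³ ≈ (0.19208)³ ≈ 7.08677686e-03.
By linearity: E[X] = C(220, 3)·p³ ≈ 1750540 · 7.08677686e-03 ≈ 12405.686364.
Since α = 2/3 < 1, p = c/n^{2/3} ≫ 1/n is above the triangle threshold p ~ 1/n. Asymptotically E[X] ~ (c³/6)·n^{3(1−α)} = (7³/6)·n^{1} → ∞; triangles are abundant w.h.p.

E[X] ≈ 12405.686364; in regime p = Θ(1/n^{2/3}) E[X] diverges (above the triangle threshold p ~ 1/n).


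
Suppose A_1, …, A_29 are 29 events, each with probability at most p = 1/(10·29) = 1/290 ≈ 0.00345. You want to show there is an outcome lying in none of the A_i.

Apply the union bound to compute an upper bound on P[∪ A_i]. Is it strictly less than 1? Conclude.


Union bound: P[∪_{i=1}^{29} A_i] ≤ Σ_i P[A_i] ≤ 29·p = 29·(1/290) = 1/10.
Numerically: 1/10 ≈ 0.10000.
Is 1/10 < 1? YES.
Since P[∪ A_i] ≤ 1/10 < 1, the complement has P[∩ A_i^c] ≥ 1 − 1/10 = 9/10 > 0, so some outcome avoids every A_i.

29·p = 1/10 ≈ 0.10000; existence CERTIFIED by the union bound.


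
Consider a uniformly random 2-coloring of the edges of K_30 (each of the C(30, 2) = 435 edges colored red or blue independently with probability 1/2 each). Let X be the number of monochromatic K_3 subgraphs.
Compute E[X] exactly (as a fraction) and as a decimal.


Let X = Σ_S X_S over the C(30, 3) = 4060 subsets S of size 3, where X_S = 1 if the K_3 on S is monochromatic.
For a fixed S, the K_3 on S has C(3, 2) = 3 edges. P[all 3 edges red] = (1/2)^3, and likewise for blue, so P[monochromatic] = 2·(1/2)^3 = 2^{1 − 3} = 1/4.
By linearity of expectation: E[X] = C(30, 3) · 2^{1 − 3} = 4060 · 1/4 = 1015.
Numerically: E[X] ≈ 1015.00000.

E[X] = C(30,3)·2^(1−C(3,2)) = 1015 ≈ 1015.00000.


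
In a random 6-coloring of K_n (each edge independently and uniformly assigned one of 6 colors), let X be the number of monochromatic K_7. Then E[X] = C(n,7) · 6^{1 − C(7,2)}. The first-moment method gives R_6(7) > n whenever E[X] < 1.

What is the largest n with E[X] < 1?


We need C(n, 7) · 6^{1 − 21} < 1, i.e. C(n, 7) < 6^{21 − 1} = 3656158440062976.
Check values of n near the boundary:
  n = 567: C(567, 7) = 3601671315933933; 3601671315933933 < 3656158440062976? YES
  n = 568: C(568, 7) = 3646611956239704; 3646611956239704 < 3656158440062976? YES
  n = 569: C(569, 7) = 3692032389858348; 3692032389858348 < 3656158440062976? NO
  n = 570: C(570, 7) = 3737936877831720; 3737936877831720 < 3656158440062976? NO
The largest n with C(n, 7) < 3656158440062976 is n = 568 (where E[X] = 16882462760369/16926659444736 ≈ 0.997). Hence R_6(7) > 568, i.e. R_6(7) ≥ 569.

Largest n = 568; hence R_6(7) > 568.


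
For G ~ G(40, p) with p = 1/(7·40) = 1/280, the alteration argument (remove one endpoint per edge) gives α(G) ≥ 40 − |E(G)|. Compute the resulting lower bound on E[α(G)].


E[|E(G)|] = C(40, 2)·p = 780 · (1/280) = 39/14.
E[α(G)] ≥ n − E[|E(G)|] = 40 − 39/14 = 521/14.
Numerically: ≈ 37.21429.
(This is only a lower bound; the true E[α(G)] may be larger.)

E[α(G)] ≥ 521/14 ≈ 37.21429.


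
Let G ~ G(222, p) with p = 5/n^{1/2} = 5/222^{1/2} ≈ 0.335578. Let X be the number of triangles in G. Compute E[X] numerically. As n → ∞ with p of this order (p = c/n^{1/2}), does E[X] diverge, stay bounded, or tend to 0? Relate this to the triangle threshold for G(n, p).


Number of potential triangles: C(222, 3) = 1798940.
Each occurs with probability p³ ≈ (0.335578)³ ≈ 3.77903184e-02.
By linearity: E[X] = C(222, 3)·p³ ≈ 1798940 · 3.77903184e-02 ≈ 67982.515426.
Since α = 1/2 < 1, p = c/n^{1/2} ≫ 1/n is above the triangle threshold p ~ 1/n. Asymptotically E[X] ~ (c³/6)·n^{3(1−α)} = (5³/6)·n^{1.5} → ∞; triangles are abundant w.h.p.

E[X] ≈ 67982.515426; in regime p = Θ(1/n^{1/2}) E[X] diverges (above the triangle threshold p ~ 1/n).


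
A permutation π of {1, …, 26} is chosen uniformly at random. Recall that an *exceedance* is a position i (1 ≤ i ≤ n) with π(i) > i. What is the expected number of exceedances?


Write X = Σ_{i=1}^{26} X_i, where X_i = 1_{π(i) > i}.
For each fixed i, π(i) is uniform over {1, …, 26} (marginal of a uniform permutation), so P[π(i) > i] = (n − i)/n. Summing: Σ_{i=1}^{26} (n − i)/n = (0 + 1 + … + 25)/26 = 26(26 − 1)/(2·26) = (26 − 1)/2.
Hence E[X] = Σ_{i=1}^{26} (26 − i)/26 = 25/2 ≈ 12.500.

E[X] = 25/2 = 12.500.


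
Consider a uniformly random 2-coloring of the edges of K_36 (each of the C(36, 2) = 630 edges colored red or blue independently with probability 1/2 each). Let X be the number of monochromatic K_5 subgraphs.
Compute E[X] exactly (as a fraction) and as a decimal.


Let X = Σ_S X_S over the C(36, 5) = 376992 subsets S of size 5, where X_S = 1 if the K_5 on S is monochromatic.
For a fixed S, the K_5 on S has C(5, 2) = 10 edges. P[all 10 edges red] = (1/2)^10, and likewise for blue, so P[monochromatic] = 2·(1/2)^10 = 2^{1 − 10} = 1/512.
By linearity: E[X] = C(36, 5) · 2^{1 − 10} = 376992 · 1/512 = 11781/16.
Numerically: E[X] ≈ 736.312500.

E[X] = C(36,5)·2^(1−C(5,2)) = 11781/16 ≈ 736.312500.


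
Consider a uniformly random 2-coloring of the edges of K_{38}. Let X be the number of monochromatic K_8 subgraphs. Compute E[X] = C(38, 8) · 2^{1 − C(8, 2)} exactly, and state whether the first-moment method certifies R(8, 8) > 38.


E[X] = C(38, 8) · 2^{1 − 28} = 48903492 · 2^{−27} = 48903492/134217728.
As a reduced fraction: E[X] = 12225873/33554432 ≈ 0.364359.
Is E[X] < 1? YES.
Since E[X] < 1, there exists a 2-coloring of K_{38} with no monochromatic K_8; hence R(8, 8) > 38.

E[X] = 12225873/33554432 ≈ 0.364359; E[X] < 1, so R(8, 8) > 38.


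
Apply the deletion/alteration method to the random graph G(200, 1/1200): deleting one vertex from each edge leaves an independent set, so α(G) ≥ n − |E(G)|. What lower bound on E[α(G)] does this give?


E[|E(G)|] = C(200, 2)·p = 19900 · (1/1200) = 199/12.
E[α(G)] ≥ n − E[|E(G)|] = 200 − 199/12 = 2201/12.
Numerically: ≈ 183.41667.
(This is only a lower bound; the true E[α(G)] may be larger.)

E[α(G)] ≥ 2201/12 ≈ 183.41667.


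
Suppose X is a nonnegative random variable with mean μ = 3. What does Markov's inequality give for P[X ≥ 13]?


μ = E[X] = 3, a = 13.
Markov: P[X ≥ 13] ≤ μ/a = (3)/13 = 3/13.
Numerically: ≈ 0.2308.
(Since a = 13 > μ = 3.0000, the bound 3/13 is < 1 and informative.)

P[X ≥ 13] ≤ 3/13 ≈ 0.2308.


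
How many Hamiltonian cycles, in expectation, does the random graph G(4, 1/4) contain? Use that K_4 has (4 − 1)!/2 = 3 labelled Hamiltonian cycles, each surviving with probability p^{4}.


K_4 has (4 − 1)!/2 = 3 labelled Hamiltonian cycles.
For each such Hamiltonian cycle H, let X_H = 1 if all 4 edges of H are present in G. Then P[X_H = 1] = p^{4} = (1/4)^{4} = 1/256.
By linearity of expectation: E[X] = Σ_H E[X_H] = 3 · p^{4} = 3 · 1/256 = 3/256.
Numerically: E[X] ≈ 0.011719.

E[X] = 3 · (1/4)^{4} = 3/256 ≈ 0.011719.


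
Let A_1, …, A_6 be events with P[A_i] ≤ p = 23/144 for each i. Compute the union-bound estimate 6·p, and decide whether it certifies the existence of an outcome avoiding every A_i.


Union bound: P[∪_{i=1}^{6} A_i] ≤ Σ_i P[A_i] ≤ 6·p = 6·(23/144) = 23/24.
Numerically: 23/24 ≈ 0.95833.
Is 23/24 < 1? YES.
Since P[∪ A_i] ≤ 23/24 < 1, the complement has P[∩ A_i^c] ≥ 1 − 23/24 = 1/24 > 0, so some outcome avoids every A_i.

6·p = 23/24 ≈ 0.95833; existence CERTIFIED by the union bound.


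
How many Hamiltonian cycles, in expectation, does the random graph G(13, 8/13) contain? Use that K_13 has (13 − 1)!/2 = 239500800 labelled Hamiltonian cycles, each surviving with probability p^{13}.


K_13 has (13 − 1)!/2 = 239500800 labelled Hamiltonian cycles.
For each such Hamiltonian cycle H, let X_H = 1 if all 13 edges of H are present in G. Then P[X_H = 1] = p^{13} = (8/13)^{13} = 549755813888/302875106592253.
Summing the indicators: E[X] = Σ_H E[X_H] = 239500800 · p^{13} = 239500800 · 549755813888/302875106592253 = 131666957230827110400/302875106592253.
Numerically: E[X] ≈ 4.3472e+05.

E[X] = 239500800 · (8/13)^{13} = 131666957230827110400/302875106592253 ≈ 4.3472e+05.


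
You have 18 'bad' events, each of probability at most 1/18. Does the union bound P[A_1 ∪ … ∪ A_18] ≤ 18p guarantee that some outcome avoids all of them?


Union bound: P[∪_{i=1}^{18} A_i] ≤ Σ_i P[A_i] ≤ 18·p = 18·(1/18) = 1.
Numerically: 1 ≈ 1.000.
Is 1 < 1? NO.
Since the bound 1 is ≥ 1, the union bound is uninformative here; it does NOT by itself certify existence.

18·p = 1 ≈ 1.000; existence NOT certified by the union bound.


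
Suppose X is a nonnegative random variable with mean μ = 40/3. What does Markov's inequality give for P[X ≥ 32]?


μ = E[X] = 40/3, a = 32.
Markov: P[X ≥ 32] ≤ μ/a = (40/3)/32 = 5/12.
Numerically: ≈ 0.416667.
(Since a = 32 > μ = 13.333333, the bound 5/12 is < 1 and informative.)

P[X ≥ 32] ≤ 5/12 ≈ 0.416667.


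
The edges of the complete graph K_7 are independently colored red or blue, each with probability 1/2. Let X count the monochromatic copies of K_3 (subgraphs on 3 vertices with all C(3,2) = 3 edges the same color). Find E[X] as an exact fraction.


Let X = Σ_S X_S over the C(7, 3) = 35 subsets S of size 3, where X_S = 1 if the K_3 on S is monochromatic.
For a fixed S, the K_3 on S has C(3, 2) = 3 edges. P[all 3 edges red] = (1/2)^3, and likewise for blue, so P[monochromatic] = 2·(1/2)^3 = 2^{1 − 3} = 1/4.
Summing: E[X] = C(7, 3) · 2^{1 − 3} = 35 · 1/4 = 35/4.
Numerically: E[X] ≈ 8.750000.

E[X] = C(7,3)·2^(1−C(3,2)) = 35/4 ≈ 8.750000.


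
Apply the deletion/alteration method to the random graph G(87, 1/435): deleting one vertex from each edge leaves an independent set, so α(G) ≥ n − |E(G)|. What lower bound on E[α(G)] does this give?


E[|E(G)|] = C(87, 2)·p = 3741 · (1/435) = 43/5.
E[α(G)] ≥ n − E[|E(G)|] = 87 − 43/5 = 392/5.
Numerically: ≈ 78.4000.
(This is only a lower bound; the true E[α(G)] may be larger.)

E[α(G)] ≥ 392/5 ≈ 78.4000.


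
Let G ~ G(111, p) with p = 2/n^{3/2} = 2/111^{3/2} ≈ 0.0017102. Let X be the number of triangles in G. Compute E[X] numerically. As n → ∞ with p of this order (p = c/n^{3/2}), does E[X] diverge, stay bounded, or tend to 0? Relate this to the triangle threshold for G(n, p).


Number of potential triangles: C(111, 3) = 221815.
Each occurs with probability p³ ≈ (0.0017102)³ ≈ 5.0019182e-09.
By linearity: E[X] = C(111, 3)·p³ ≈ 221815 · 5.0019182e-09 ≈ 0.00111.
Since α = 3/2 > 1, p = c/n^{3/2} = o(1/n) is below the triangle threshold p ~ 1/n. Asymptotically E[X] ~ (c³/6)·n^{3(1−α)} = (2³/6)·n^{-1.5} → 0, so by Markov's inequality G has no triangles w.h.p.

E[X] ≈ 0.00111; in regime p = Θ(1/n^{3/2}) E[X] tends to 0 (below the triangle threshold p ~ 1/n).


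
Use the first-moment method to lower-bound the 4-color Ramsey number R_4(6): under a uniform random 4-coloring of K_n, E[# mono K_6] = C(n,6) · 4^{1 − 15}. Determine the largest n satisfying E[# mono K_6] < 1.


We need C(n, 6) · 4^{1 − 15} < 1, i.e. C(n, 6) < 4^{15 − 1} = 268435456.
Check values of n near the boundary:
  n = 74: C(74, 6) = 185250786; 185250786 < 268435456? YES
  n = 75: C(75, 6) = 201359550; 201359550 < 268435456? YES
  n = 76: C(76, 6) = 218618940; 218618940 < 268435456? YES
  n = 77: C(77, 6) = 237093780; 237093780 < 268435456? YES
  n = 78: C(78, 6) = 256851595; 256851595 < 268435456? YES
  n = 79: C(79, 6) = 277962685; 277962685 < 268435456? NO
  n = 80: C(80, 6) = 300500200; 300500200 < 268435456? NO
The largest n with C(n, 6) < 268435456 is n = 78 (where E[X] = 256851595/268435456 ≈ 0.9568468). Hence R_4(6) > 78, i.e. R_4(6) ≥ 79.

Largest n = 78; hence R_4(6) > 78.


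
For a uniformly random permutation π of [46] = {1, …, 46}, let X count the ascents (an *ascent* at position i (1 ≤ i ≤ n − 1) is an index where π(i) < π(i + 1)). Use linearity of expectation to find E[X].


Write X = Σ X_I over i = 1, …, 45, with X_I the indicator of one ascent.
There are 45 indicators.
For each fixed i, the pair (π(i), π(i+1)) is a uniformly random ordered pair of distinct values from {1, …, 46}; by symmetry P[π(i) < π(i+1)] = 1/2.
By linearity: E[X] = 45 · (1/2) = (46 − 1) · (1/2) = 45/2 ≈ 22.500.

E[X] = 45/2 = 22.500.


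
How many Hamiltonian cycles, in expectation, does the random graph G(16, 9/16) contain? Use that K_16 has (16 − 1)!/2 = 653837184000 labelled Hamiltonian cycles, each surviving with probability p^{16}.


K_16 has (16 − 1)!/2 = 653837184000 labelled Hamiltonian cycles.
For each such Hamiltonian cycle H, let X_H = 1 if all 16 edges of H are present in G. Then P[X_H = 1] = p^{16} = (9/16)^{16} = 1853020188851841/18446744073709551616.
By linearity of expectation: E[X] = Σ_H E[X_H] = 653837184000 · p^{16} = 653837184000 · 1853020188851841/18446744073709551616 = 1183177248216831945952875/18014398509481984.
Numerically: E[X] ≈ 6.57e+07.

E[X] = 653837184000 · (9/16)^{16} = 1183177248216831945952875/18014398509481984 ≈ 6.57e+07.


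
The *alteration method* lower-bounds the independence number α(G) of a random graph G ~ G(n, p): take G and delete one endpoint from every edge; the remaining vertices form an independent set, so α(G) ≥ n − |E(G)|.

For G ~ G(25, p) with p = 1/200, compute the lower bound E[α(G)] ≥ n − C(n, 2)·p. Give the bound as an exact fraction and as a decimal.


E[|E(G)|] = C(25, 2)·p = 300 · (1/200) = 3/2.
E[α(G)] ≥ n − E[|E(G)|] = 25 − 3/2 = 47/2.
Numerically: ≈ 23.500000.
(This is only a lower bound; the true E[α(G)] may be larger.)

E[α(G)] ≥ 47/2 ≈ 23.500000.


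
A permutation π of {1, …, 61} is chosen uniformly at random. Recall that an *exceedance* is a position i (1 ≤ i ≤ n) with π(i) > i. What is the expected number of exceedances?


Write X = Σ_{i=1}^{61} X_i, where X_i = 1_{π(i) > i}.
For each fixed i, π(i) is uniform over {1, …, 61} (marginal of a uniform permutation), so P[π(i) > i] = (n − i)/n. Summing: Σ_{i=1}^{61} (n − i)/n = (0 + 1 + … + 60)/61 = 61(61 − 1)/(2·61) = (61 − 1)/2.
Hence E[X] = Σ_{i=1}^{61} (61 − i)/61 = 30 ≈ 30.0000.

E[X] = 30 = 30.0000.


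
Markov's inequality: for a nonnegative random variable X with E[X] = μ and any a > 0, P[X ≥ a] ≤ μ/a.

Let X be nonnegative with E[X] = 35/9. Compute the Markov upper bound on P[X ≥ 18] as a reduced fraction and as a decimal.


μ = E[X] = 35/9, a = 18.
Markov: P[X ≥ 18] ≤ μ/a = (35/9)/18 = 35/162.
Numerically: ≈ 0.21605.
(Since a = 18 > μ = 3.88889, the bound 35/162 is < 1 and informative.)

P[X ≥ 18] ≤ 35/162 ≈ 0.21605.


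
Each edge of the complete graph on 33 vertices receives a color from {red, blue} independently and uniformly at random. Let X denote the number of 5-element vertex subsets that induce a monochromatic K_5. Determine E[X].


Let X = Σ_S X_S over the C(33, 5) = 237336 subsets S of size 5, where X_S = 1 if the K_5 on S is monochromatic.
For a fixed S, the K_5 on S has C(5, 2) = 10 edges. P[all 10 edges red] = (1/2)^10, and likewise for blue, so P[monochromatic] = 2·(1/2)^10 = 2^{1 − 10} = 1/512.
By linearity: E[X] = C(33, 5) · 2^{1 − 10} = 237336 · 1/512 = 29667/64.
Numerically: E[X] ≈ 463.54688.

E[X] = C(33,5)·2^(1−C(5,2)) = 29667/64 ≈ 463.54688.


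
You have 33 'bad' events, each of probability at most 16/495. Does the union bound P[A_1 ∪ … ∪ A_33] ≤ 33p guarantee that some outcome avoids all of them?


Union bound: P[∪_{i=1}^{33} A_i] ≤ Σ_i P[A_i] ≤ 33·p = 33·(16/495) = 16/15.
Numerically: 16/15 ≈ 1.06667.
Is 16/15 < 1? NO.
Since the bound 16/15 is ≥ 1, the union bound is uninformative here; it does NOT by itself certify existence.

33·p = 16/15 ≈ 1.06667; existence NOT certified by the union bound.


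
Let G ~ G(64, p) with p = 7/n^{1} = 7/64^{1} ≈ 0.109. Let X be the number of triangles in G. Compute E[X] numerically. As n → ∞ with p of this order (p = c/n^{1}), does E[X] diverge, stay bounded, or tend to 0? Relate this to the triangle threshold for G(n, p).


Number of potential triangles: C(64, 3) = 41664.
Each occurs with probability p³ ≈ (0.109)³ ≈ 1.30844e-03.
By linearity: E[X] = C(64, 3)·p³ ≈ 41664 · 1.30844e-03 ≈ 54.515.
Here α = 1, so p = 7/n is exactly at the triangle threshold p ~ 1/n. Asymptotically E[X] → c³/6 = 7³/6 = 343/6 ≈ 57.167, a bounded constant. In this regime the triangle count is asymptotically Poisson(c³/6).

E[X] ≈ 54.515; in regime p = Θ(1/n^{1}) E[X] stays bounded (at the triangle threshold p ~ 1/n).


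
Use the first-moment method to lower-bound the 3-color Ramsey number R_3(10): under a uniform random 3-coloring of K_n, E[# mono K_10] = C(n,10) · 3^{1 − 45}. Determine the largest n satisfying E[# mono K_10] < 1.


We need C(n, 10) · 3^{1 − 45} < 1, i.e. C(n, 10) < 3^{45 − 1} = 984770902183611232881.
Check values of n near the boundary:
  n = 571: C(571, 10) = 937951290893172842001; 937951290893172842001 < 984770902183611232881? YES
  n = 572: C(572, 10) = 954640815642161682606; 954640815642161682606 < 984770902183611232881? YES
  n = 573: C(573, 10) = 971597135635805762226; 971597135635805762226 < 984770902183611232881? YES
  n = 574: C(574, 10) = 988824035203816502691; 988824035203816502691 < 984770902183611232881? NO
  n = 575: C(575, 10) = 1006325345561406175305; 1006325345561406175305 < 984770902183611232881? NO
The largest n with C(n, 10) < 984770902183611232881 is n = 573 (where E[X] = 35985079097622435638/36472996377170786403 ≈ 0.987). Hence R_3(10) > 573, i.e. R_3(10) ≥ 574.

Largest n = 573; hence R_3(10) > 573.


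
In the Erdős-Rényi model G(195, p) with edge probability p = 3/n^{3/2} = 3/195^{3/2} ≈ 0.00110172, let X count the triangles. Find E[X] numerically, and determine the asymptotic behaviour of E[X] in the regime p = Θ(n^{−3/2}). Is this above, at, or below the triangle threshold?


Number of potential triangles: C(195, 3) = 1216865.
Each occurs with probability p³ ≈ (0.00110172)³ ≈ 1.33723586e-09.
By linearity: E[X] = C(195, 3)·p³ ≈ 1216865 · 1.33723586e-09 ≈ 0.001627.
Since α = 3/2 > 1, p = c/n^{3/2} = o(1/n) is below the triangle threshold p ~ 1/n. Asymptotically E[X] ~ (c³/6)·n^{3(1−α)} = (3³/6)·n^{-1.5} → 0, so by Markov's inequality G has no triangles w.h.p.

E[X] ≈ 0.001627; in regime p = Θ(1/n^{3/2}) E[X] tends to 0 (below the triangle threshold p ~ 1/n).


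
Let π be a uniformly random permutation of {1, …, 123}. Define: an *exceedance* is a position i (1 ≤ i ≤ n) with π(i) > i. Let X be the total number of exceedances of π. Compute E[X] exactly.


Write X = Σ_{i=1}^{123} X_i, where X_i = 1_{π(i) > i}.
For each fixed i, π(i) is uniform over {1, …, 123} (marginal of a uniform permutation), so P[π(i) > i] = (n − i)/n. Summing: Σ_{i=1}^{123} (n − i)/n = (0 + 1 + … + 122)/123 = 123(123 − 1)/(2·123) = (123 − 1)/2.
Hence E[X] = Σ_{i=1}^{123} (123 − i)/123 = 61 ≈ 61.000000.

E[X] = 61 = 61.000000.


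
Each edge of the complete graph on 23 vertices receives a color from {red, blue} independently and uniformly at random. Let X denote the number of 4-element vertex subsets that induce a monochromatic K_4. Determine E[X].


Let X = Σ_S X_S over the C(23, 4) = 8855 subsets S of size 4, where X_S = 1 if the K_4 on S is monochromatic.
For a fixed S, the K_4 on S has C(4, 2) = 6 edges. P[all 6 edges red] = (1/2)^6, and likewise for blue, so P[monochromatic] = 2·(1/2)^6 = 2^{1 − 6} = 1/32.
By linearity of expectation: E[X] = C(23, 4) · 2^{1 − 6} = 8855 · 1/32 = 8855/32.
Numerically: E[X] ≈ 276.71875.

E[X] = C(23,4)·2^(1−C(4,2)) = 8855/32 ≈ 276.71875.


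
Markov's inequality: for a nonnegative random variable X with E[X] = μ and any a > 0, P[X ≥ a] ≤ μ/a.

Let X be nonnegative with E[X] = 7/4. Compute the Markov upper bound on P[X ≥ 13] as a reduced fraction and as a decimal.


μ = E[X] = 7/4, a = 13.
Markov: P[X ≥ 13] ≤ μ/a = (7/4)/13 = 7/52.
Numerically: ≈ 0.1346.
(Since a = 13 > μ = 1.7500, the bound 7/52 is < 1 and informative.)

P[X ≥ 13] ≤ 7/52 ≈ 0.1346.


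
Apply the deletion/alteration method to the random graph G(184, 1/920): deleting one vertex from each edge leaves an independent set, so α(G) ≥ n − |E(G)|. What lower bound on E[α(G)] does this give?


E[|E(G)|] = C(184, 2)·p = 16836 · (1/920) = 183/10.
E[α(G)] ≥ n − E[|E(G)|] = 184 − 183/10 = 1657/10.
Numerically: ≈ 165.700.
(This is only a lower bound; the true E[α(G)] may be larger.)

E[α(G)] ≥ 1657/10 ≈ 165.700.


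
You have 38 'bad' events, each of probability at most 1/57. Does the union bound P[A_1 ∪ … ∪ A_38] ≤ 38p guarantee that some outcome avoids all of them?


Union bound: P[∪_{i=1}^{38} A_i] ≤ Σ_i P[A_i] ≤ 38·p = 38·(1/57) = 2/3.
Numerically: 2/3 ≈ 0.666667.
Is 2/3 < 1? YES.
Since P[∪ A_i] ≤ 2/3 < 1, the complement has P[∩ A_i^c] ≥ 1 − 2/3 = 1/3 > 0, so some outcome avoids every A_i.

38·p = 2/3 ≈ 0.666667; existence CERTIFIED by the union bound.


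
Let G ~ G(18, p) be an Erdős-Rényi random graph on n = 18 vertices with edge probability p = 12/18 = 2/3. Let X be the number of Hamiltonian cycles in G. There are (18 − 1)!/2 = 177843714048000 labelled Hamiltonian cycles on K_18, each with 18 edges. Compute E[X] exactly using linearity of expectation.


K_18 has (18 − 1)!/2 = 177843714048000 labelled Hamiltonian cycles.
For each such Hamiltonian cycle H, let X_H = 1 if all 18 edges of H are present in G. Then P[X_H = 1] = p^{18} = (2/3)^{18} = 262144/387420489.
By linearity of expectation: E[X] = Σ_H E[X_H] = 177843714048000 · p^{18} = 177843714048000 · 262144/387420489 = 63951526166528000/531441.
Numerically: E[X] ≈ 1.2034e+11.

E[X] = 177843714048000 · (2/3)^{18} = 63951526166528000/531441 ≈ 1.2034e+11.


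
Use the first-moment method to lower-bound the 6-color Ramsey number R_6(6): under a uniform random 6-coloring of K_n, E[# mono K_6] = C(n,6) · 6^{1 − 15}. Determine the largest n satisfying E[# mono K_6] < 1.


We need C(n, 6) · 6^{1 − 15} < 1, i.e. C(n, 6) < 6^{15 − 1} = 78364164096.
Check values of n near the boundary:
  n = 196: C(196, 6) = 72887293024; 72887293024 < 78364164096? YES
  n = 197: C(197, 6) = 75176946208; 75176946208 < 78364164096? YES
  n = 198: C(198, 6) = 77526225777; 77526225777 < 78364164096? YES
  n = 199: C(199, 6) = 79936367511; 79936367511 < 78364164096? NO
The largest n with C(n, 6) < 78364164096 is n = 198 (where E[X] = 25842075259/26121388032 ≈ 0.9893071). Hence R_6(6) > 198, i.e. R_6(6) ≥ 199.

Largest n = 198; hence R_6(6) > 198.


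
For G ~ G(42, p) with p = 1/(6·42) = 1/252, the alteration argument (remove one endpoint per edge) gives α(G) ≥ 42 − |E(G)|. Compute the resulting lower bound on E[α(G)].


E[|E(G)|] = C(42, 2)·p = 861 · (1/252) = 41/12.
E[α(G)] ≥ n − E[|E(G)|] = 42 − 41/12 = 463/12.
Numerically: ≈ 38.583333.
(This is only a lower bound; the true E[α(G)] may be larger.)

E[α(G)] ≥ 463/12 ≈ 38.583333.


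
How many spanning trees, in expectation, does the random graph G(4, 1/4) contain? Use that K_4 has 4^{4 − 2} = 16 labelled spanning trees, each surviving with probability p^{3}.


K_4 has 4^{4 − 2} = 16 labelled spanning trees.
For each such spanning tree H, let X_H = 1 if all 3 edges of H are present in G. Then P[X_H = 1] = p^{3} = (1/4)^{3} = 1/64.
Summing the indicators: E[X] = Σ_H E[X_H] = 16 · p^{3} = 16 · 1/64 = 1/4.
Numerically: E[X] ≈ 0.25.

E[X] = 16 · (1/4)^{3} = 1/4 ≈ 0.25.


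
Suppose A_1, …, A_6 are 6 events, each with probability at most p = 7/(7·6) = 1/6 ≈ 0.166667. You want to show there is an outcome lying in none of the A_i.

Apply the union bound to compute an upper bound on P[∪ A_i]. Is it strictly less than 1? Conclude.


Union bound: P[∪_{i=1}^{6} A_i] ≤ Σ_i P[A_i] ≤ 6·p = 6·(1/6) = 1.
Numerically: 1 ≈ 1.000000.
Is 1 < 1? NO.
Since the bound 1 is ≥ 1, the union bound is uninformative here; it does NOT by itself certify existence.

6·p = 1 ≈ 1.000000; existence NOT certified by the union bound.


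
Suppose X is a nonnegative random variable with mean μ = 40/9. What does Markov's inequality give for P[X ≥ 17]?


μ = E[X] = 40/9, a = 17.
Markov: P[X ≥ 17] ≤ μ/a = (40/9)/17 = 40/153.
Numerically: ≈ 0.2614.
(Since a = 17 > μ = 4.4444, the bound 40/153 is < 1 and informative.)

P[X ≥ 17] ≤ 40/153 ≈ 0.2614.


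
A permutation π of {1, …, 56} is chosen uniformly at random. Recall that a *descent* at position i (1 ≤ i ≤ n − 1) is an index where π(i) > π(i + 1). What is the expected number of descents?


Write X = Σ X_I over i = 1, …, 55, with X_I the indicator of one descent.
There are 55 indicators.
For each fixed i, the pair (π(i), π(i+1)) is a uniformly random ordered pair of distinct values from {1, …, 56}; by symmetry P[π(i) > π(i+1)] = 1/2.
By linearity: E[X] = 55 · (1/2) = (56 − 1) · (1/2) = 55/2 ≈ 27.500.

E[X] = 55/2 = 27.500.


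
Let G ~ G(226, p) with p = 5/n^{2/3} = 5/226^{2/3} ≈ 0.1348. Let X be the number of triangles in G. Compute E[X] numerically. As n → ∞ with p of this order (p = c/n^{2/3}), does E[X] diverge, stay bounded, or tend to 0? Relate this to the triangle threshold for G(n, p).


Number of potential triangles: C(226, 3) = 1898400.
Each occurs with probability p³ ≈ (0.1348)³ ≈ 2.447333e-03.
By linearity: E[X] = C(226, 3)·p³ ≈ 1898400 · 2.447333e-03 ≈ 4646.0177.
Since α = 2/3 < 1, p = c/n^{2/3} ≫ 1/n is above the triangle threshold p ~ 1/n. Asymptotically E[X] ~ (c³/6)·n^{3(1−α)} = (5³/6)·n^{1} → ∞; triangles are abundant w.h.p.

E[X] ≈ 4646.0177; in regime p = Θ(1/n^{2/3}) E[X] diverges (above the triangle threshold p ~ 1/n).


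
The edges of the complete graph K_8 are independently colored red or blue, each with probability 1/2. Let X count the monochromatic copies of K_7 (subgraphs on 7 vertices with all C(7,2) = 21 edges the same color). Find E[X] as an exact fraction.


Let X = Σ_S X_S over the C(8, 7) = 8 subsets S of size 7, where X_S = 1 if the K_7 on S is monochromatic.
For a fixed S, the K_7 on S has C(7, 2) = 21 edges. P[all 21 edges red] = (1/2)^21, and likewise for blue, so P[monochromatic] = 2·(1/2)^21 = 2^{1 − 21} = 1/1048576.
By linearity of expectation: E[X] = C(8, 7) · 2^{1 − 21} = 8 · 1/1048576 = 1/131072.
Numerically: E[X] ≈ 0.0000.

E[X] = C(8,7)·2^(1−C(7,2)) = 1/131072 ≈ 0.0000.


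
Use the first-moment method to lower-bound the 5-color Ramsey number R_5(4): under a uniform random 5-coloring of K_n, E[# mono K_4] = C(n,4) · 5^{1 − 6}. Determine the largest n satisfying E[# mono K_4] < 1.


We need C(n, 4) · 5^{1 − 6} < 1, i.e. C(n, 4) < 5^{6 − 1} = 3125.
Check values of n near the boundary:
  n = 13: C(13, 4) = 715; 715 < 3125? YES
  n = 14: C(14, 4) = 1001; 1001 < 3125? YES
  n = 15: C(15, 4) = 1365; 1365 < 3125? YES
  n = 16: C(16, 4) = 1820; 1820 < 3125? YES
  n = 17: C(17, 4) = 2380; 2380 < 3125? YES
  n = 18: C(18, 4) = 3060; 3060 < 3125? YES
  n = 19: C(19, 4) = 3876; 3876 < 3125? NO
The largest n with C(n, 4) < 3125 is n = 18 (where E[X] = 612/625 ≈ 0.979). Hence R_5(4) > 18, i.e. R_5(4) ≥ 19.

Largest n = 18; hence R_5(4) > 18.


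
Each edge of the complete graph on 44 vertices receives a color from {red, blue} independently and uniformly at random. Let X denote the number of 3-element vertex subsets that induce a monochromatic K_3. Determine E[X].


Let X = Σ_S X_S over the C(44, 3) = 13244 subsets S of size 3, where X_S = 1 if the K_3 on S is monochromatic.
For a fixed S, the K_3 on S has C(3, 2) = 3 edges. P[all 3 edges red] = (1/2)^3, and likewise for blue, so P[monochromatic] = 2·(1/2)^3 = 2^{1 − 3} = 1/4.
Summing: E[X] = C(44, 3) · 2^{1 − 3} = 13244 · 1/4 = 3311.
Numerically: E[X] ≈ 3311.0000.

E[X] = C(44,3)·2^(1−C(3,2)) = 3311 ≈ 3311.0000.


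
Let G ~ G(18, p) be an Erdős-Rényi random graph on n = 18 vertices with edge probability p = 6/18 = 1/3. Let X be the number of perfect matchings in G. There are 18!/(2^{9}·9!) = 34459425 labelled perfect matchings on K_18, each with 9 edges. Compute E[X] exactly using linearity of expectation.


K_18 has 18!/(2^{9}·9!) = 34459425 labelled perfect matchings.
For each such perfect matching H, let X_H = 1 if all 9 edges of H are present in G. Then P[X_H = 1] = p^{9} = (1/3)^{9} = 1/19683.
By linearity: E[X] = Σ_H E[X_H] = 34459425 · p^{9} = 34459425 · 1/19683 = 425425/243.
Numerically: E[X] ≈ 1750.7.

E[X] = 34459425 · (1/3)^{9} = 425425/243 ≈ 1750.7.


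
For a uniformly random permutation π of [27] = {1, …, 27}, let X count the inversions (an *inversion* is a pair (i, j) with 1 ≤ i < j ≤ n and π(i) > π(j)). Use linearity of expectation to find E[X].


Write X = Σ X_I over the C(27, 2) = 351 pairs i < j, with X_I the indicator of one inversion.
There are 351 indicators.
For each fixed pair i < j, the values π(i) and π(j) are two distinct elements of {1, …, 27} in uniformly random order; by symmetry P[π(i) > π(j)] = 1/2.
By linearity: E[X] = 351 · (1/2) = C(27, 2) · (1/2) = 351/2 = 351/2 ≈ 175.500000.

E[X] = 351/2 = 175.500000.


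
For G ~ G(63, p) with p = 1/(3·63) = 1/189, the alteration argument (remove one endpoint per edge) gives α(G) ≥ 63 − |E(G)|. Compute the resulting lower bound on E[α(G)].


E[|E(G)|] = C(63, 2)·p = 1953 · (1/189) = 31/3.
E[α(G)] ≥ n − E[|E(G)|] = 63 − 31/3 = 158/3.
Numerically: ≈ 52.667.
(This is only a lower bound; the true E[α(G)] may be larger.)

E[α(G)] ≥ 158/3 ≈ 52.667.


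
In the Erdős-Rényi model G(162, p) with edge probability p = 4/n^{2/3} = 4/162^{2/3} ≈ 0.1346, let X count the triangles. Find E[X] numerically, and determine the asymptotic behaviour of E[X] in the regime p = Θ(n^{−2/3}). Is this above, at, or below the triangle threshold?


Number of potential triangles: C(162, 3) = 695520.
Each occurs with probability p³ ≈ (0.1346)³ ≈ 2.4386526e-03.
By linearity: E[X] = C(162, 3)·p³ ≈ 695520 · 2.4386526e-03 ≈ 1696.13169.
Since α = 2/3 < 1, p = c/n^{2/3} ≫ 1/n is above the triangle threshold p ~ 1/n. Asymptotically E[X] ~ (c³/6)·n^{3(1−α)} = (4³/6)·n^{1} → ∞; triangles are abundant w.h.p.

E[X] ≈ 1696.13169; in regime p = Θ(1/n^{2/3}) E[X] diverges (above the triangle threshold p ~ 1/n).


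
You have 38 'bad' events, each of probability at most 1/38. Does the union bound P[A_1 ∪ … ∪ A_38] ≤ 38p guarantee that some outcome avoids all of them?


Union bound: P[∪_{i=1}^{38} A_i] ≤ Σ_i P[A_i] ≤ 38·p = 38·(1/38) = 1.
Numerically: 1 ≈ 1.000000.
Is 1 < 1? NO.
Since the bound 1 is ≥ 1, the union bound is uninformative here; it does NOT by itself certify existence.

38·p = 1 ≈ 1.000000; existence NOT certified by the union bound.


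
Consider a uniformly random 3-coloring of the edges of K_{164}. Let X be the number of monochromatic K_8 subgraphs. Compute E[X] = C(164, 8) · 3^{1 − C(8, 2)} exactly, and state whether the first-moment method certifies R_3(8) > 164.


E[X] = C(164, 8) · 3^{1 − 28} = 10912535409348 · 3^{−27} = 10912535409348/7625597484987.
As a reduced fraction: E[X] = 404167978124/282429536481 ≈ 1.4310401.
Is E[X] < 1? NO.
Since E[X] ≥ 1, the first-moment bound is inconclusive at n = 164; it does NOT by itself certify R_3(8) > 164.

E[X] = 404167978124/282429536481 ≈ 1.4310401; E[X] ≥ 1; first-moment method inconclusive here.


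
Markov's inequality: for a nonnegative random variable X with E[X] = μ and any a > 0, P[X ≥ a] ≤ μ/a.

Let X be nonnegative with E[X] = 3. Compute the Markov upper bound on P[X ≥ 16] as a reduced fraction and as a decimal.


μ = E[X] = 3, a = 16.
Markov: P[X ≥ 16] ≤ μ/a = (3)/16 = 3/16.
Numerically: ≈ 0.188.
(Since a = 16 > μ = 3.000, the bound 3/16 is < 1 and informative.)

P[X ≥ 16] ≤ 3/16 ≈ 0.188.


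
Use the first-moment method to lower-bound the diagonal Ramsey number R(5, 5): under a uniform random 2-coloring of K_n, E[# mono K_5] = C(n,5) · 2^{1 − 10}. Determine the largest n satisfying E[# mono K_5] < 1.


We need C(n, 5) · 2^{1 − 10} < 1, i.e. C(n, 5) < 2^{10 − 1} = 512.
Check values of n near the boundary:
  n = 5: C(5, 5) = 1; 1 < 512? YES
  n = 6: C(6, 5) = 6; 6 < 512? YES
  n = 7: C(7, 5) = 21; 21 < 512? YES
  n = 8: C(8, 5) = 56; 56 < 512? YES
  n = 9: C(9, 5) = 126; 126 < 512? YES
  n = 10: C(10, 5) = 252; 252 < 512? YES
  n = 11: C(11, 5) = 462; 462 < 512? YES
  n = 12: C(12, 5) = 792; 792 < 512? NO
  n = 13: C(13, 5) = 1287; 1287 < 512? NO
  n = 14: C(14, 5) = 2002; 2002 < 512? NO
The largest n with C(n, 5) < 512 is n = 11 (where E[X] = 231/256 ≈ 0.9023). Hence R(5, 5) > 11, i.e. R(5, 5) ≥ 12.

Largest n = 11; hence R(5, 5) > 11.


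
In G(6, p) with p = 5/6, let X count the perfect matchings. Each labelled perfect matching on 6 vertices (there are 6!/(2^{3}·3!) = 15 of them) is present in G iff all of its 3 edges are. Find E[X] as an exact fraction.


K_6 has 6!/(2^{3}·3!) = 15 labelled perfect matchings.
For each such perfect matching H, let X_H = 1 if all 3 edges of H are present in G. Then P[X_H = 1] = p^{3} = (5/6)^{3} = 125/216.
By linearity: E[X] = Σ_H E[X_H] = 15 · p^{3} = 15 · 125/216 = 625/72.
Numerically: E[X] ≈ 8.68056.

E[X] = 15 · (5/6)^{3} = 625/72 ≈ 8.68056.


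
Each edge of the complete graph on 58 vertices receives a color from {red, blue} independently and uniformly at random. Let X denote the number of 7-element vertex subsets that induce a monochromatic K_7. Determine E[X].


Let X = Σ_S X_S over the C(58, 7) = 300674088 subsets S of size 7, where X_S = 1 if the K_7 on S is monochromatic.
For a fixed S, the K_7 on S has C(7, 2) = 21 edges. P[all 21 edges red] = (1/2)^21, and likewise for blue, so P[monochromatic] = 2·(1/2)^21 = 2^{1 − 21} = 1/1048576.
By linearity: E[X] = C(58, 7) · 2^{1 − 21} = 300674088 · 1/1048576 = 37584261/131072.
Numerically: E[X] ≈ 286.74516.

E[X] = C(58,7)·2^(1−C(7,2)) = 37584261/131072 ≈ 286.74516.


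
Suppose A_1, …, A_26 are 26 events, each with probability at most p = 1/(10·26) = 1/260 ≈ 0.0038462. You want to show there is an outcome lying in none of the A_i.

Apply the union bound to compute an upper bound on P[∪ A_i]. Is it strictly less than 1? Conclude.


Union bound: P[∪_{i=1}^{26} A_i] ≤ Σ_i P[A_i] ≤ 26·p = 26·(1/260) = 1/10.
Numerically: 1/10 ≈ 0.1000000.
Is 1/10 < 1? YES.
Since P[∪ A_i] ≤ 1/10 < 1, the complement has P[∩ A_i^c] ≥ 1 − 1/10 = 9/10 > 0, so some outcome avoids every A_i.

26·p = 1/10 ≈ 0.1000000; existence CERTIFIED by the union bound.


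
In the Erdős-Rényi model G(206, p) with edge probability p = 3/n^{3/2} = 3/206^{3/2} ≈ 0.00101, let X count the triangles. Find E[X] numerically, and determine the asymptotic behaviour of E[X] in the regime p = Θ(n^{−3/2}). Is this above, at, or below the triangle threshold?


Number of potential triangles: C(206, 3) = 1435820.
Each occurs with probability p³ ≈ (0.00101)³ ≈ 1.04463e-09.
By linearity: E[X] = C(206, 3)·p³ ≈ 1435820 · 1.04463e-09 ≈ 0.001.
Since α = 3/2 > 1, p = c/n^{3/2} = o(1/n) is below the triangle threshold p ~ 1/n. Asymptotically E[X] ~ (c³/6)·n^{3(1−α)} = (3³/6)·n^{-1.5} → 0, so by Markov's inequality G has no triangles w.h.p.

E[X] ≈ 0.001; in regime p = Θ(1/n^{3/2}) E[X] tends to 0 (below the triangle threshold p ~ 1/n).


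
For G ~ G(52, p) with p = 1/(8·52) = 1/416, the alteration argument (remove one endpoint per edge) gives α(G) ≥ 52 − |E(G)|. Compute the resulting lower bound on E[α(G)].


E[|E(G)|] = C(52, 2)·p = 1326 · (1/416) = 51/16.
E[α(G)] ≥ n − E[|E(G)|] = 52 − 51/16 = 781/16.
Numerically: ≈ 48.812.
(This is only a lower bound; the true E[α(G)] may be larger.)

E[α(G)] ≥ 781/16 ≈ 48.812.


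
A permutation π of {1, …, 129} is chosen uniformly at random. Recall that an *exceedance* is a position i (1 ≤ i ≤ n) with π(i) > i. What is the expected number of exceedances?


Write X = Σ_{i=1}^{129} X_i, where X_i = 1_{π(i) > i}.
For each fixed i, π(i) is uniform over {1, …, 129} (marginal of a uniform permutation), so P[π(i) > i] = (n − i)/n. Summing: Σ_{i=1}^{129} (n − i)/n = (0 + 1 + … + 128)/129 = 129(129 − 1)/(2·129) = (129 − 1)/2.
Hence E[X] = Σ_{i=1}^{129} (129 − i)/129 = 64 ≈ 64.0000.

E[X] = 64 = 64.0000.


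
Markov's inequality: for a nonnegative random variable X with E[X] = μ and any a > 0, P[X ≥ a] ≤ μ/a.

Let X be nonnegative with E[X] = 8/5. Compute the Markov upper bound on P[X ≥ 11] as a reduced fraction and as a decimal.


μ = E[X] = 8/5, a = 11.
Markov: P[X ≥ 11] ≤ μ/a = (8/5)/11 = 8/55.
Numerically: ≈ 0.14545.
(Since a = 11 > μ = 1.60000, the bound 8/55 is < 1 and informative.)

P[X ≥ 11] ≤ 8/55 ≈ 0.14545.


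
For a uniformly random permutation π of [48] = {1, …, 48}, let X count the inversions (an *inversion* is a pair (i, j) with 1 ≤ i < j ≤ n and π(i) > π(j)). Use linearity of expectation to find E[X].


Write X = Σ X_I over the C(48, 2) = 1128 pairs i < j, with X_I the indicator of one inversion.
There are 1128 indicators.
For each fixed pair i < j, the values π(i) and π(j) are two distinct elements of {1, …, 48} in uniformly random order; by symmetry P[π(i) > π(j)] = 1/2.
By linearity: E[X] = 1128 · (1/2) = C(48, 2) · (1/2) = 1128/2 = 564 ≈ 564.0000.

E[X] = 564 = 564.0000.


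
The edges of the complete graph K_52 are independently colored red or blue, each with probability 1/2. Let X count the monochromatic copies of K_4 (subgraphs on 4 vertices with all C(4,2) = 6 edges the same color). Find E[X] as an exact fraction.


Let X = Σ_S X_S over the C(52, 4) = 270725 subsets S of size 4, where X_S = 1 if the K_4 on S is monochromatic.
For a fixed S, the K_4 on S has C(4, 2) = 6 edges. P[all 6 edges red] = (1/2)^6, and likewise for blue, so P[monochromatic] = 2·(1/2)^6 = 2^{1 − 6} = 1/32.
By linearity: E[X] = C(52, 4) · 2^{1 − 6} = 270725 · 1/32 = 270725/32.
Numerically: E[X] ≈ 8460.1562.

E[X] = C(52,4)·2^(1−C(4,2)) = 270725/32 ≈ 8460.1562.


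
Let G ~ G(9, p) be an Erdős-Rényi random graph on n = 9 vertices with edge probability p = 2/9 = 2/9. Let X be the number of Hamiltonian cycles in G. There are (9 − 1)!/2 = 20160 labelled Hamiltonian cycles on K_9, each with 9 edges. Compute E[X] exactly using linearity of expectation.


K_9 has (9 − 1)!/2 = 20160 labelled Hamiltonian cycles.
For each such Hamiltonian cycle H, let X_H = 1 if all 9 edges of H are present in G. Then P[X_H = 1] = p^{9} = (2/9)^{9} = 512/387420489.
By linearity: E[X] = Σ_H E[X_H] = 20160 · p^{9} = 20160 · 512/387420489 = 1146880/43046721.
Numerically: E[X] ≈ 0.0266.

E[X] = 20160 · (2/9)^{9} = 1146880/43046721 ≈ 0.0266.
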